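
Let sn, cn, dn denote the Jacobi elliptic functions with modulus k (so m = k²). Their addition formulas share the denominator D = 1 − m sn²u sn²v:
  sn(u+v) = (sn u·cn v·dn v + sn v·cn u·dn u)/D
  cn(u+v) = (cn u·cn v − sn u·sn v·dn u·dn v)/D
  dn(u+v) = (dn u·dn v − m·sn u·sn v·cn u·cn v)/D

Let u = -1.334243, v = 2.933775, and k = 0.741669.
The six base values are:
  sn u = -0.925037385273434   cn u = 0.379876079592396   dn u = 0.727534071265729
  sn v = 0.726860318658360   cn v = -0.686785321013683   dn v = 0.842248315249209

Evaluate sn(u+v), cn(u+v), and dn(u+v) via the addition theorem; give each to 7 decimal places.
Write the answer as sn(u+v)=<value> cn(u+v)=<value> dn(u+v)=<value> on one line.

m = k² = 0.550072905561
D = 1 − m·sn²u·sn²v = 0.7513200655397148
sn(u+v) = (sn u·cn v·dn v + sn v·cn u·dn u)/D = 0.7359665361354022/0.7513200655397148 = 0.9795645955585077
cn(u+v) = (cn u·cn v − sn u·sn v·dn u·dn v)/D = 0.1511128669950348/0.7513200655397148 = 0.2011298166068306
dn(u+v) = (dn u·dn v − m·sn u·sn v·cn u·cn v)/D = 0.516271869804913/0.7513200655397148 = 0.687153043668608

sn(u+v)=0.9795646 cn(u+v)=0.2011298 dn(u+v)=0.6871530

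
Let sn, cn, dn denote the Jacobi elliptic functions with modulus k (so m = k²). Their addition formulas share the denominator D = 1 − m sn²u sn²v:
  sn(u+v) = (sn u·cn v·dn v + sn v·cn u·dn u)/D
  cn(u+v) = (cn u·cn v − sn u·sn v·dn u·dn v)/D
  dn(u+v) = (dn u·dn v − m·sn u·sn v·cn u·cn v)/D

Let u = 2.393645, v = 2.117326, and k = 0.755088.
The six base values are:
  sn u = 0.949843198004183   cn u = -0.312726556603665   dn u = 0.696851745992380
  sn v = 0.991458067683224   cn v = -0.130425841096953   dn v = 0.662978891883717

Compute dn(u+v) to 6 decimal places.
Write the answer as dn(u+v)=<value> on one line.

m = k² = 0.570157887744
D = 1 − m·sn²u·sn²v = 0.4943527227900711
dn(u+v) = (dn u·dn v − m·sn u·sn v·cn u·cn v)/D = 0.4400977109764964/0.4943527227900711 = 0.8902504035835676

dn(u+v)=0.890250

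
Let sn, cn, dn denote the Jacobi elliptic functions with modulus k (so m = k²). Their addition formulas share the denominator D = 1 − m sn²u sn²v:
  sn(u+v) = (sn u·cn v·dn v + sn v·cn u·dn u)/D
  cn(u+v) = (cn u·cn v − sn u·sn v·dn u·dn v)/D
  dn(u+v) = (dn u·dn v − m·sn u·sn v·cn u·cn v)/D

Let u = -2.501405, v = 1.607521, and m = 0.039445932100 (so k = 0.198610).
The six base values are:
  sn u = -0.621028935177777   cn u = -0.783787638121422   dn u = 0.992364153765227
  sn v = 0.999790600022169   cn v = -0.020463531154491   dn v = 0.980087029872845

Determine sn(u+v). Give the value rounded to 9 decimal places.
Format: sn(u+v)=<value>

sn(u+v)=-0.777000359

m = k² = 0.0394459321
D = 1 − m·sn²u·sn²v = 0.9847929843766113
sn(u+v) = (sn u·cn v·dn v + sn v·cn u·dn u)/D = -0.7651845022781555/0.9847929843766113 = -0.7770003588749454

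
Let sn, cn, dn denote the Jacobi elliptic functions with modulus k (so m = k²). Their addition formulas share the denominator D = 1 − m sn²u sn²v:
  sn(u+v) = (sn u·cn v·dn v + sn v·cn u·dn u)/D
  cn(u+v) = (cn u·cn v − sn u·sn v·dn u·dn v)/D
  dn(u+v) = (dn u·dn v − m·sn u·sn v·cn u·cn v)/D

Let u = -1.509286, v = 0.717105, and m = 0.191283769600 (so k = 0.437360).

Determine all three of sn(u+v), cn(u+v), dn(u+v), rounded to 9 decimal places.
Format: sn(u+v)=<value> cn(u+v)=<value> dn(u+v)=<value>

sn u = -0.9913850215555995, cn u = 0.1309799184424982, dn u = 0.9011092302451061
sn v = 0.6491992598903199, cn v = 0.7606183806337189, dn v = 0.9588438892011637
m = k² = 0.1912837696
D = 1 − m·sn²u·sn²v = 0.9207646720240552
sn(u+v) = (sn u·cn v·dn v + sn v·cn u·dn u)/D = -0.6464080797876252/0.9207646720240552 = -0.70203397179289
cn(u+v) = (cn u·cn v − sn u·sn v·dn u·dn v)/D = 0.6557165360373651/0.9207646720240552 = 0.7121434563686587
dn(u+v) = (dn u·dn v − m·sn u·sn v·cn u·cn v)/D = 0.8762881486811742/0.9207646720240552 = 0.9516961014098083

sn(u+v)=-0.702033972 cn(u+v)=0.712143456 dn(u+v)=0.951696101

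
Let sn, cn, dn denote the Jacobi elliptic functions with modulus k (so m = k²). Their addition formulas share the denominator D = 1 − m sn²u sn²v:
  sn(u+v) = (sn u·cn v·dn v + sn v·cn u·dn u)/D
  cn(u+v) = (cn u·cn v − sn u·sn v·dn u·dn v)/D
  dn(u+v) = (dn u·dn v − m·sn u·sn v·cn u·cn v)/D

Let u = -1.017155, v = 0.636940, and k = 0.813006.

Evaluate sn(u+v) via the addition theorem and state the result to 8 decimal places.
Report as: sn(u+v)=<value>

sn u = -0.7979317758726139, cn u = 0.602747775651455, dn u = 0.761024344094242
sn v = 0.5736336498929339, cn v = 0.8191119799578755, dn v = 0.8845910142259018
m = k² = 0.660978756036
D = 1 − m·sn²u·sn²v = 0.8615196154242285
sn(u+v) = (sn u·cn v·dn v + sn v·cn u·dn u)/D = -0.3150356432395468/0.8615196154242285 = -0.3656743707273772

sn(u+v)=-0.36567437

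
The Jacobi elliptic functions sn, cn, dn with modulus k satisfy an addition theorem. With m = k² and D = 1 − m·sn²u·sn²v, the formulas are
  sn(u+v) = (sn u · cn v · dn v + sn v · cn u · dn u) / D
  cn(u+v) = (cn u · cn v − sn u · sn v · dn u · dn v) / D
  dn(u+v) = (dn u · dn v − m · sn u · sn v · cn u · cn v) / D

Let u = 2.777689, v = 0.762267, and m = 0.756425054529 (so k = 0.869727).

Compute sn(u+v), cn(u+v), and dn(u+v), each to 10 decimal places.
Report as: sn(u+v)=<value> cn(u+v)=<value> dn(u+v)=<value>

sn(u+v)=0.6750602567 cn(u+v)=-0.7377625972 dn(u+v)=0.8095012657

sn u = 0.9508508407447684, cn u = -0.3096492833109212, dn u = 0.5622303850744551
sn v = 0.6542411071822364, cn v = 0.7562860395861882, dn v = 0.8223298030598454
m = k² = 0.756425054529
D = 1 − m·sn²u·sn²v = 0.7072705941550179
sn(u+v) = (sn u·cn v·dn v + sn v·cn u·dn u)/D = 0.4774502688510417/0.7072705941550179 = 0.6750602567062123
cn(u+v) = (cn u·cn v − sn u·sn v·dn u·dn v)/D = -0.5217977904614584/0.7072705941550179 = -0.7377625971921745
dn(u+v) = (dn u·dn v − m·sn u·sn v·cn u·cn v)/D = 0.5725364411795578/0.7072705941550179 = 0.8095012657264111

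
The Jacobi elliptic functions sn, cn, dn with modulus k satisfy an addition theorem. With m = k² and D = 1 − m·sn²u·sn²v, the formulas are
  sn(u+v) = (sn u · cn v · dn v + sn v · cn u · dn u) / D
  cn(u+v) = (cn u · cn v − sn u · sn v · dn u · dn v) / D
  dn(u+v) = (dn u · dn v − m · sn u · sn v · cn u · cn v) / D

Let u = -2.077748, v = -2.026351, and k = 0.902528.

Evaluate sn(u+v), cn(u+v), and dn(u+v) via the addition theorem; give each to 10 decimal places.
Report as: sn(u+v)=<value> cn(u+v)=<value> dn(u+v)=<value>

sn u = -0.995708957774071, cn u = 0.09254010702648446, dn u = 0.4386556803642404
sn v = -0.9933573967970588, cn v = 0.1150699014884892, dn v = 0.442977225896108
m = k² = 0.814556790784
D = 1 − m·sn²u·sn²v = 0.2031120549129306
sn(u+v) = (sn u·cn v·dn v + sn v·cn u·dn u)/D = -0.09107821576518788/0.2031120549129306 = -0.4484136394771398
cn(u+v) = (cn u·cn v − sn u·sn v·dn u·dn v)/D = -0.1815468685050315/0.2031120549129306 = -0.8938261620308871
dn(u+v) = (dn u·dn v − m·sn u·sn v·cn u·cn v)/D = 0.1857351922711588/0.2031120549129306 = 0.9144469162639272

sn(u+v)=-0.4484136395 cn(u+v)=-0.8938261620 dn(u+v)=0.9144469163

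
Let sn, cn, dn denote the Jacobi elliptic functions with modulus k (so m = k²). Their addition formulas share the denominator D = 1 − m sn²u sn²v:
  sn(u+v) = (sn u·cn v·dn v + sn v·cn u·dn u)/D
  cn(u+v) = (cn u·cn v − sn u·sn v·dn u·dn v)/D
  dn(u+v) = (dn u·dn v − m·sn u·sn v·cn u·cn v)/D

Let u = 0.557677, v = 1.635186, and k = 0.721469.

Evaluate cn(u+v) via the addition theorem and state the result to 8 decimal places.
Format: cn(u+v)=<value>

cn(u+v)=-0.22237592

sn u = 0.5172417527063504, cn u = 0.8558393361240547, dn u = 0.9277614174776286
sn v = 0.986471412893678, cn v = 0.1639333753192151, dn v = 0.7024748740686436
m = k² = 0.520517517961
D = 1 − m·sn²u·sn²v = 0.8644837085715596
cn(u+v) = (cn u·cn v − sn u·sn v·dn u·dn v)/D = -0.1922403561384059/0.8644837085715596 = -0.2223759155115331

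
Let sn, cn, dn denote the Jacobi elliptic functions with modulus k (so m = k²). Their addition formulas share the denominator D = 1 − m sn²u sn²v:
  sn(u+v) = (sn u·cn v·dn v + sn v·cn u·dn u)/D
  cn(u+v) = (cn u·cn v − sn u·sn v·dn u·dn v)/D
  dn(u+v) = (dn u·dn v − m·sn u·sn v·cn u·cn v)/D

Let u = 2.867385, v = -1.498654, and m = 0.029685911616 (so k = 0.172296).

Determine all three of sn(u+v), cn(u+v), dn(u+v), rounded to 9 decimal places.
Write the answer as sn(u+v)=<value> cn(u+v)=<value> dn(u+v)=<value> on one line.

sn u = 0.2934100510189937, cn u = -0.9559866850333385, dn u = 0.9987213605193322
sn v = -0.9965785498552043, cn v = 0.08265103731047791, dn v = 0.9851481505866925
m = k² = 0.029685911616
D = 1 − m·sn²u·sn²v = 0.997461814057754
sn(u+v) = (sn u·cn v·dn v + sn v·cn u·dn u)/D = 0.9753881223298884/0.997461814057754 = 0.9778701385689463
cn(u+v) = (cn u·cn v − sn u·sn v·dn u·dn v)/D = 0.2086817704572204/0.997461814057754 = 0.2092127914233492
dn(u+v) = (dn u·dn v − m·sn u·sn v·cn u·cn v)/D = 0.9832026387573762/0.997461814057754 = 0.9857045401644296

sn(u+v)=0.977870139 cn(u+v)=0.209212791 dn(u+v)=0.985704540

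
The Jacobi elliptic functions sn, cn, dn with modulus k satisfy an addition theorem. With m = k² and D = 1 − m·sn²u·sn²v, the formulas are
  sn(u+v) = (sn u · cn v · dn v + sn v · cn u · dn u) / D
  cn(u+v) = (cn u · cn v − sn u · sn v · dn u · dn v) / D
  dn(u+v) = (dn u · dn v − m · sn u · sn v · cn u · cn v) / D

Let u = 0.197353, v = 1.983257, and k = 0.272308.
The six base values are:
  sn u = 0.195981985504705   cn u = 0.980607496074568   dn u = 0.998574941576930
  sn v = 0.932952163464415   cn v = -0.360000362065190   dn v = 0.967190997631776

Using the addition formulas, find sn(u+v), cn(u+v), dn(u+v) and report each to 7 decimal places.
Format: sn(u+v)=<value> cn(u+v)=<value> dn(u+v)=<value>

sn(u+v)=0.8474181 cn(u+v)=-0.5309262 dn(u+v)=0.9730110

m = k² = 0.074151646864
D = 1 − m·sn²u·sn²v = 0.9975210266405094
sn(u+v) = (sn u·cn v·dn v + sn v·cn u·dn u)/D = 0.845317363208863/0.9975210266405094 = 0.847418090078518
cn(u+v) = (cn u·cn v − sn u·sn v·dn u·dn v)/D = -0.5296100018386654/0.9975210266405094 = -0.5309261536293694
dn(u+v) = (dn u·dn v − m·sn u·sn v·cn u·cn v)/D = 0.9705989340049778/0.9975210266405094 = 0.9730110023583153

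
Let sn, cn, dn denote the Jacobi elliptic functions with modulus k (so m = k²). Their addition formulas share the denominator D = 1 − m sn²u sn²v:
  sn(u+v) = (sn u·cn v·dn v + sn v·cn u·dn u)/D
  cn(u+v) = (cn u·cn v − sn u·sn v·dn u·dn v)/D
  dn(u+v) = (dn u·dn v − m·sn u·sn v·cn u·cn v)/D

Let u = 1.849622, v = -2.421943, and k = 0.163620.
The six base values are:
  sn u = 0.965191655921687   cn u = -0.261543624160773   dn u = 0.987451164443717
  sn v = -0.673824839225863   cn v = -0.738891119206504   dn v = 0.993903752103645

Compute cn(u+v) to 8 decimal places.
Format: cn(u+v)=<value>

cn(u+v)=0.84107007

m = k² = 0.0267715044
D = 1 − m·sn²u·sn²v = 0.9886761547192055
cn(u+v) = (cn u·cn v − sn u·sn v·dn u·dn v)/D = 0.8315459223726794/0.9886761547192055 = 0.8410700697124097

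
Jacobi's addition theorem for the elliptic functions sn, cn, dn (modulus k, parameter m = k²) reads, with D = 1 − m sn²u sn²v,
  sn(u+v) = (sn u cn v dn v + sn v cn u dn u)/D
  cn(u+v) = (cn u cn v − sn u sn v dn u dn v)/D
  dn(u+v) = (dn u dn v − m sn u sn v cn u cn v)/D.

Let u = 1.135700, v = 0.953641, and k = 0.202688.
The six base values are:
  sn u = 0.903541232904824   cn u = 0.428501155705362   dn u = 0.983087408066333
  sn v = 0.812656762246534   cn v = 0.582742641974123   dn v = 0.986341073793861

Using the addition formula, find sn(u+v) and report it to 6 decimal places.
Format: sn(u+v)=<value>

sn(u+v)=0.881193

m = k² = 0.041082425344
D = 1 − m·sn²u·sn²v = 0.9778503772196375
sn(u+v) = (sn u·cn v·dn v + sn v·cn u·dn u)/D = 0.861675128673066/0.9778503772196375 = 0.8811932262306863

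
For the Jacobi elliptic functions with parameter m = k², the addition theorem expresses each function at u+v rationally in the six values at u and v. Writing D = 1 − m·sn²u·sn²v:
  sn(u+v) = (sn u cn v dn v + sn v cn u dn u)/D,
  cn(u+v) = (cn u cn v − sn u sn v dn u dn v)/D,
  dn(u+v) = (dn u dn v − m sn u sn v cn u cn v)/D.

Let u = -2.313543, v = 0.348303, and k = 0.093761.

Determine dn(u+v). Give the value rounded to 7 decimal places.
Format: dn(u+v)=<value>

dn(u+v)=0.9962306

sn u = -0.740790913527424, cn u = -0.6717356789952463, dn u = 0.9975849256655943
sn v = 0.3412464037708988, cn v = 0.9399738783144076, dn v = 0.9994880095932027
m = k² = 0.008791125121
D = 1 − m·sn²u·sn²v = 0.9994382126948008
dn(u+v) = (dn u·dn v − m·sn u·sn v·cn u·cn v)/D = 0.9956709626542327/0.9994382126948008 = 0.9962306323765525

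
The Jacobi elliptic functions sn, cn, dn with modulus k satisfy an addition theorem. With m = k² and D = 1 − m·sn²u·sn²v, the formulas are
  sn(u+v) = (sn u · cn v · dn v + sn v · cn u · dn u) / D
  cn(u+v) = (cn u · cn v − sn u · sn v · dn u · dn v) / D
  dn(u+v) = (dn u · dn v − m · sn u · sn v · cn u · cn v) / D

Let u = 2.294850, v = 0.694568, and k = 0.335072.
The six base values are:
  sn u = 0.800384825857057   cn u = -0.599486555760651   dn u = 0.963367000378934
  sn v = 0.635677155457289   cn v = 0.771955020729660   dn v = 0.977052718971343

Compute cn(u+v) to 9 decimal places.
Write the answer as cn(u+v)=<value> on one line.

cn(u+v)=-0.969864687

m = k² = 0.112273245184
D = 1 − m·sn²u·sn²v = 0.9709365492594235
cn(u+v) = (cn u·cn v − sn u·sn v·dn u·dn v)/D = -0.9416770723826311/0.9709365492594235 = -0.9698646869364328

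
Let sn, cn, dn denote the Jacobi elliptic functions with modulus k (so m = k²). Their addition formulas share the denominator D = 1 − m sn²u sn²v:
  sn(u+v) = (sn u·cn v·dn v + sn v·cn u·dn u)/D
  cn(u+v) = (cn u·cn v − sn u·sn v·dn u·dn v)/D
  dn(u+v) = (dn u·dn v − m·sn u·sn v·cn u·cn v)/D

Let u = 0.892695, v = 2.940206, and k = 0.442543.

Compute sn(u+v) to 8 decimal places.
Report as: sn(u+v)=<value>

sn(u+v)=-0.49126848

sn u = 0.7662396678317078, cn u = 0.6425548781552857, dn u = 0.9407524957543008
sn v = 0.3645906906817032, cn v = -0.93116788404038, dn v = 0.9868977286761991
m = k² = 0.195844306849
D = 1 − m·sn²u·sn²v = 0.9847154954770444
sn(u+v) = (sn u·cn v·dn v + sn v·cn u·dn u)/D = -0.4837596867468759/0.9847154954770444 = -0.4912684820832631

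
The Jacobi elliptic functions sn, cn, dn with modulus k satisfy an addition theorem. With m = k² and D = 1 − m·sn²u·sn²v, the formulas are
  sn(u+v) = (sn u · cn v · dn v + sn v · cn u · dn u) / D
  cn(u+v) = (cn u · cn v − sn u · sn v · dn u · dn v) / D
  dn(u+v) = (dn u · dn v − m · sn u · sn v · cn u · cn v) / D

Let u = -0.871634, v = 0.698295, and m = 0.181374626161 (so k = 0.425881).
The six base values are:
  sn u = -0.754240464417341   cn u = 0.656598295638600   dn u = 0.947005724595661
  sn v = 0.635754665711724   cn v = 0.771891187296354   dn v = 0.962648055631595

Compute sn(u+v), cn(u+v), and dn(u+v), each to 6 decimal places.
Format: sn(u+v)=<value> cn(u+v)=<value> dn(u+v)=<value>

m = k² = 0.181374626161
D = 1 − m·sn²u·sn²v = 0.9582962317060137
sn(u+v) = (sn u·cn v·dn v + sn v·cn u·dn u)/D = -0.1651318387295514/0.9582962317060137 = -0.1723181551445468
cn(u+v) = (cn u·cn v − sn u·sn v·dn u·dn v)/D = 0.9439614099844037/0.9582962317060137 = 0.985041346039637
dn(u+v) = (dn u·dn v − m·sn u·sn v·cn u·cn v)/D = 0.9557122209776666/0.9582962317060137 = 0.9973035365862319

sn(u+v)=-0.172318 cn(u+v)=0.985041 dn(u+v)=0.997304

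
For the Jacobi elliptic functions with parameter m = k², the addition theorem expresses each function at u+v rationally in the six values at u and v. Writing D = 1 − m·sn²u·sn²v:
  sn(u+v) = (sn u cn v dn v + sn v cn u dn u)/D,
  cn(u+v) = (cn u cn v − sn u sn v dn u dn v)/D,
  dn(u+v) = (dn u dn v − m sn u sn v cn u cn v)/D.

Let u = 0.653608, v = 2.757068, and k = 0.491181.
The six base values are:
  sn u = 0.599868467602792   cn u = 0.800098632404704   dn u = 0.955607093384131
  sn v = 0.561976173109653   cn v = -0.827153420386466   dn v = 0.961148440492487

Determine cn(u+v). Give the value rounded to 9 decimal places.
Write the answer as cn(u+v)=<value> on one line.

cn(u+v)=-0.998820194

m = k² = 0.241258774761
D = 1 − m·sn²u·sn²v = 0.9725823018839245
cn(u+v) = (cn u·cn v − sn u·sn v·dn u·dn v)/D = -0.9714348436422637/0.9725823018839245 = -0.9988201941990533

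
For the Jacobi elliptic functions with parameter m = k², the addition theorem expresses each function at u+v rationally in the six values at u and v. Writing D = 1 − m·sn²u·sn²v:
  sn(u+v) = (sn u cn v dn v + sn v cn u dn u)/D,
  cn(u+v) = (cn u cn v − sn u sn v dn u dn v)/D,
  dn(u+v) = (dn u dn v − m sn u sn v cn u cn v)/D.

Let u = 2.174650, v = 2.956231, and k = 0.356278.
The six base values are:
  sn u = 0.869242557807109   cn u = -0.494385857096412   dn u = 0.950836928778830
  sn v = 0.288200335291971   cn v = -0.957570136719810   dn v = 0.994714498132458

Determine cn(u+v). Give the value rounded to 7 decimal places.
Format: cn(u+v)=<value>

m = k² = 0.126934013284
D = 1 − m·sn²u·sn²v = 0.9920338416129735
cn(u+v) = (cn u·cn v − sn u·sn v·dn u·dn v)/D = 0.2364682777547229/0.9920338416129735 = 0.2383671482116407

cn(u+v)=0.2383671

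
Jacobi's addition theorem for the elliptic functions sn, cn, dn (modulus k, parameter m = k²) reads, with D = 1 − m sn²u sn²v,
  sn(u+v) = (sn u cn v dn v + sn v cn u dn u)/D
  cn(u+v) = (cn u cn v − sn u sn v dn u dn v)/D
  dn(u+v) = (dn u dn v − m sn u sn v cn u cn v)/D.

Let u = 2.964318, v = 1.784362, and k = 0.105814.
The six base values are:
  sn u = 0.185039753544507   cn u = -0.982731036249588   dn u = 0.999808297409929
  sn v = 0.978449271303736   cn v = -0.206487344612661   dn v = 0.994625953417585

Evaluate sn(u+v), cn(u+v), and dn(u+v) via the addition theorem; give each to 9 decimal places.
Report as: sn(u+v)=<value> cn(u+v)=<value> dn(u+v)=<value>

m = k² = 0.011196602596
D = 1 − m·sn²u·sn²v = 0.9996329772585052
sn(u+v) = (sn u·cn v·dn v + sn v·cn u·dn u)/D = -0.9993711680188652/0.9996329772585052 = -0.9997380946351349
cn(u+v) = (cn u·cn v − sn u·sn v·dn u·dn v)/D = 0.02287701368868668/0.9996329772585052 = 0.02288541315576335
dn(u+v) = (dn u·dn v − m·sn u·sn v·cn u·cn v)/D = 0.9940239251460798/0.9996329772585052 = 0.9943888884820424

sn(u+v)=-0.999738095 cn(u+v)=0.022885413 dn(u+v)=0.994388888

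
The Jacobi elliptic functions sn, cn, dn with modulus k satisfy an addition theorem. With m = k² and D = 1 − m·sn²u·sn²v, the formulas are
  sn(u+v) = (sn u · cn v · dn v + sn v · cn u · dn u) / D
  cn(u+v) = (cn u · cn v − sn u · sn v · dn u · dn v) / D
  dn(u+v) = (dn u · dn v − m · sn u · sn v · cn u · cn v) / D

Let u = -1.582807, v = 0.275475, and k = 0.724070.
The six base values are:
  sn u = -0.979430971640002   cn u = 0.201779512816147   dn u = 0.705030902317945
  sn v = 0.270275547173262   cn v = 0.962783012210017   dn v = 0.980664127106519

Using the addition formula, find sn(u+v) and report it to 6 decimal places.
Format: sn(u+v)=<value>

sn(u+v)=-0.920100

m = k² = 0.5242773649
D = 1 − m·sn²u·sn²v = 0.9632614268824647
sn(u+v) = (sn u·cn v·dn v + sn v·cn u·dn u)/D = -0.8862965559559779/0.9632614268824647 = -0.9200997062909715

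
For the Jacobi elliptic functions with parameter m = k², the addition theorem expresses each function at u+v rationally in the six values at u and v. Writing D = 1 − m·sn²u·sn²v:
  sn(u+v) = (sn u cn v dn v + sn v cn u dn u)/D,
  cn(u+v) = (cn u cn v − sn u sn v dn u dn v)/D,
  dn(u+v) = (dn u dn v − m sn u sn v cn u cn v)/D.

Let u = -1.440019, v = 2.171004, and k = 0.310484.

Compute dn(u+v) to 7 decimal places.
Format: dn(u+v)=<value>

dn(u+v)=0.9785571

sn u = -0.9868311294850939, cn u = 0.1617538929335978, dn u = 0.9519043726107405
sn v = 0.8602656556778662, cn v = -0.509846056826108, dn v = 0.9636691718597109
m = k² = 0.096400314256
D = 1 − m·sn²u·sn²v = 0.9305248807068468
dn(u+v) = (dn u·dn v − m·sn u·sn v·cn u·cn v)/D = 0.9105717701783826/0.9305248807068468 = 0.9785571445297546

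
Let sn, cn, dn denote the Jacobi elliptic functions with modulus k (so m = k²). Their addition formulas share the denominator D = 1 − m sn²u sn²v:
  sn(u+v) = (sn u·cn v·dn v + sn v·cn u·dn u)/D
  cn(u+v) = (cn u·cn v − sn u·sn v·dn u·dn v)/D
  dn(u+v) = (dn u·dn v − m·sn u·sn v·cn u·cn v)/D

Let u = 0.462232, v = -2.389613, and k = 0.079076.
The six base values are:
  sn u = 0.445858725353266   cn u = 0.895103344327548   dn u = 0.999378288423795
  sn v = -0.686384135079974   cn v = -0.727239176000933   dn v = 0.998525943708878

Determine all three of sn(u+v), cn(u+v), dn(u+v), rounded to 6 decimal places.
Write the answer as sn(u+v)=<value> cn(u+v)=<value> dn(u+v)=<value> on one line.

sn(u+v)=-0.938320 cn(u+v)=-0.345767 dn(u+v)=0.997243

m = k² = 0.006253013776
D = 1 − m·sn²u·sn²v = 0.9994143766302666
sn(u+v) = (sn u·cn v·dn v + sn v·cn u·dn u)/D = -0.9377707399843284/0.9994143766302666 = -0.9383202422464819
cn(u+v) = (cn u·cn v − sn u·sn v·dn u·dn v)/D = -0.3455649511228092/0.9994143766302666 = -0.3457674406165271
dn(u+v) = (dn u·dn v − m·sn u·sn v·cn u·cn v)/D = 0.9966594747473974/0.9994143766302666 = 0.9972434838368466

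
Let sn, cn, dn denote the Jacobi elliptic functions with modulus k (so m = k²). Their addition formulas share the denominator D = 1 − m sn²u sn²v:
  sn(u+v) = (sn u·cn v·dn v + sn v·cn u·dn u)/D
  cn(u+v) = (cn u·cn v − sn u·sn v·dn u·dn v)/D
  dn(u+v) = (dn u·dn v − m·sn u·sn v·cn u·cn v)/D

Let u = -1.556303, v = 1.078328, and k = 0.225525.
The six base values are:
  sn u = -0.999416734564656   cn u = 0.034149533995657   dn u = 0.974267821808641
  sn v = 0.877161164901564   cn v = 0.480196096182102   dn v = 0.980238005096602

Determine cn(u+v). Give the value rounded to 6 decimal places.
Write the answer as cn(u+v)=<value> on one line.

m = k² = 0.050861525625
D = 1 − m·sn²u·sn²v = 0.960912183704047
cn(u+v) = (cn u·cn v − sn u·sn v·dn u·dn v)/D = 0.8536113668880337/0.960912183704047 = 0.8883344194862856

cn(u+v)=0.888334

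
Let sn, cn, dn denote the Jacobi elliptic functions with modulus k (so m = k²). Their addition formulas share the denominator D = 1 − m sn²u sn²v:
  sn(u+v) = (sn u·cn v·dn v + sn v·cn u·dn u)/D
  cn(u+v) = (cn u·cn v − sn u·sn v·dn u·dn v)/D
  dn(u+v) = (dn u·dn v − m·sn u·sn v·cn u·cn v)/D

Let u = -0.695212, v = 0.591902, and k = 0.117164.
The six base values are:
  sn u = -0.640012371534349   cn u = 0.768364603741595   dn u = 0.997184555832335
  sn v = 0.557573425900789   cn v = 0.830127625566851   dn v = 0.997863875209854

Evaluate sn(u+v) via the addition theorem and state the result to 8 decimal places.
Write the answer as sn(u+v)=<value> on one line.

m = k² = 0.013727402896
D = 1 − m·sn²u·sn²v = 0.9982518880067627
sn(u+v) = (sn u·cn v·dn v + sn v·cn u·dn u)/D = -0.1029435516621374/0.9982518880067627 = -0.1031238236550572

sn(u+v)=-0.10312382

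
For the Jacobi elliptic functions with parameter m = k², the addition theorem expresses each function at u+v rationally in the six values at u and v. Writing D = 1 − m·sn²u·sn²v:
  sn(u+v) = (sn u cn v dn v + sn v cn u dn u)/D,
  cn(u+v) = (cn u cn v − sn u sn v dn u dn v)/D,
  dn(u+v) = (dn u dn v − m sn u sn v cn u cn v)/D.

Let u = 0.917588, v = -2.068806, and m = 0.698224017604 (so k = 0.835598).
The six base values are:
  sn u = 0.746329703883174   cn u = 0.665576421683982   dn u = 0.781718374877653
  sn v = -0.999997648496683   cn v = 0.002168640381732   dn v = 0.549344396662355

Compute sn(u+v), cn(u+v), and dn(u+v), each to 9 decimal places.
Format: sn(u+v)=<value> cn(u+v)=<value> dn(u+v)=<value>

sn(u+v)=-0.849967828 cn(u+v)=0.526834596 dn(u+v)=0.703968276

m = k² = 0.698224017604
D = 1 − m·sn²u·sn²v = 0.6110854466955356
sn(u+v) = (sn u·cn v·dn v + sn v·cn u·dn u)/D = -0.5194029699481562/0.6110854466955356 = -0.8499678281602756
cn(u+v) = (cn u·cn v − sn u·sn v·dn u·dn v)/D = 0.3219409541703524/0.6110854466955356 = 0.5268345955729409
dn(u+v) = (dn u·dn v − m·sn u·sn v·cn u·cn v)/D = 0.4301847685296033/0.6110854466955356 = 0.7039682762138117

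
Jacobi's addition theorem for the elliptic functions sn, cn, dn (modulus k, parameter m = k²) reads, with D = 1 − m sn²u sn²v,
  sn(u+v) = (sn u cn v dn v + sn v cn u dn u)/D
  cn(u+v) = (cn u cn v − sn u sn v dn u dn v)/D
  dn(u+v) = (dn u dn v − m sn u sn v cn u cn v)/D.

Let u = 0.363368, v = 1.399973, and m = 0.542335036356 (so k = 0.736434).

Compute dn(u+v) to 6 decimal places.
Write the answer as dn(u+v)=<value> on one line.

dn(u+v)=0.679527

sn u = 0.3514859617335776, cn u = 0.9361931524553157, dn u = 0.9659185463321674
sn v = 0.9428160420950557, cn v = 0.3333135322308625, dn v = 0.7196646810282933
m = k² = 0.542335036356
D = 1 − m·sn²u·sn²v = 0.9404423494687801
dn(u+v) = (dn u·dn v − m·sn u·sn v·cn u·cn v)/D = 0.6390557824456248/0.9404423494687801 = 0.6795268022613007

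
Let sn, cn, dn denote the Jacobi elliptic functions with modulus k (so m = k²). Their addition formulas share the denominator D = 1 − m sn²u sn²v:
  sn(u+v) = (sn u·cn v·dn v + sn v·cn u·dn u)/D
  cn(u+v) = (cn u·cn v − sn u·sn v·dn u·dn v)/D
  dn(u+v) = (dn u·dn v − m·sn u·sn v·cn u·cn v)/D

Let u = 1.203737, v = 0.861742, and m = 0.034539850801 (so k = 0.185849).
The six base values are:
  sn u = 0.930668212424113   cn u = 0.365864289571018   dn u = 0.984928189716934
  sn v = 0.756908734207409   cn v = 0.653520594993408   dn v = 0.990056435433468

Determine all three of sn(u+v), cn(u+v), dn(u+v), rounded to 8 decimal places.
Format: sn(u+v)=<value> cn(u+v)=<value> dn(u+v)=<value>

sn(u+v)=0.89017224 cn(u+v)=-0.45562417 dn(u+v)=0.98622026

m = k² = 0.034539850801
D = 1 − m·sn²u·sn²v = 0.9828605353825839
sn(u+v) = (sn u·cn v·dn v + sn v·cn u·dn u)/D = 0.8749151621688885/0.9828605353825839 = 0.8901722377410575
cn(u+v) = (cn u·cn v − sn u·sn v·dn u·dn v)/D = -0.4478150187516346/0.9828605353825839 = -0.4556241731461119
dn(u+v) = (dn u·dn v − m·sn u·sn v·cn u·cn v)/D = 0.9693169690534542/0.9828605353825839 = 0.9862202562402633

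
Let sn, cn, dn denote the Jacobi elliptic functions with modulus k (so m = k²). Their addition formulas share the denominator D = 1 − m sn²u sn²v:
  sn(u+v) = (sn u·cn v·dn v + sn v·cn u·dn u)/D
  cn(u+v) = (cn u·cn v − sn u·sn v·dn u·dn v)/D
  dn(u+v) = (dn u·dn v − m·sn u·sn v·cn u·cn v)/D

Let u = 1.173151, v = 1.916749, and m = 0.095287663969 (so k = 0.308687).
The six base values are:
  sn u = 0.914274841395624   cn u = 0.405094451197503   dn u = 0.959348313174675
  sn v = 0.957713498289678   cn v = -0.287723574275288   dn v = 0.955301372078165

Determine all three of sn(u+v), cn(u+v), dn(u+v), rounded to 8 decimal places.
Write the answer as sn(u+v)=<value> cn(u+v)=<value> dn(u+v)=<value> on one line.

m = k² = 0.095287663969
D = 1 − m·sn²u·sn²v = 0.9269430670948856
sn(u+v) = (sn u·cn v·dn v + sn v·cn u·dn u)/D = 0.1208929411655436/0.9269430670948856 = 0.1304211072471062
cn(u+v) = (cn u·cn v − sn u·sn v·dn u·dn v)/D = -0.9190257593841524/0.9269430670948856 = -0.9914586904074414
dn(u+v) = (dn u·dn v − m·sn u·sn v·cn u·cn v)/D = 0.9261915625778641/0.9269430670948856 = 0.9991892657233235

sn(u+v)=0.13042111 cn(u+v)=-0.99145869 dn(u+v)=0.99918927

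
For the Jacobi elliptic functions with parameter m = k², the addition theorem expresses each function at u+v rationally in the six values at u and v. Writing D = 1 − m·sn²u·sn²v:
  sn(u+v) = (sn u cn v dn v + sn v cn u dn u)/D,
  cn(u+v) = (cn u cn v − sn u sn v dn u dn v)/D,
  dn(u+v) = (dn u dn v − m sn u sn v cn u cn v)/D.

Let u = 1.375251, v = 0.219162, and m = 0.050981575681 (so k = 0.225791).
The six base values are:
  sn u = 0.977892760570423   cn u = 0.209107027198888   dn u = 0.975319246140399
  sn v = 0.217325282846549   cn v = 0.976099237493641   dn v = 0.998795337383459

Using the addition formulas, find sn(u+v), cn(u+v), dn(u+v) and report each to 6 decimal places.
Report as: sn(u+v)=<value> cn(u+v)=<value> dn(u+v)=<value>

m = k² = 0.050981575681
D = 1 − m·sn²u·sn²v = 0.9976974120735825
sn(u+v) = (sn u·cn v·dn v + sn v·cn u·dn u)/D = 0.997693148562173/0.9976974120735825 = 0.9999957266488237
cn(u+v) = (cn u·cn v − sn u·sn v·dn u·dn v)/D = -0.002916739690419304/0.9976974120735825 = -0.002923471239999757
dn(u+v) = (dn u·dn v − m·sn u·sn v·cn u·cn v)/D = 0.9719328644088302/0.9976974120735825 = 0.9741759902822599

sn(u+v)=0.999996 cn(u+v)=-0.002923 dn(u+v)=0.974176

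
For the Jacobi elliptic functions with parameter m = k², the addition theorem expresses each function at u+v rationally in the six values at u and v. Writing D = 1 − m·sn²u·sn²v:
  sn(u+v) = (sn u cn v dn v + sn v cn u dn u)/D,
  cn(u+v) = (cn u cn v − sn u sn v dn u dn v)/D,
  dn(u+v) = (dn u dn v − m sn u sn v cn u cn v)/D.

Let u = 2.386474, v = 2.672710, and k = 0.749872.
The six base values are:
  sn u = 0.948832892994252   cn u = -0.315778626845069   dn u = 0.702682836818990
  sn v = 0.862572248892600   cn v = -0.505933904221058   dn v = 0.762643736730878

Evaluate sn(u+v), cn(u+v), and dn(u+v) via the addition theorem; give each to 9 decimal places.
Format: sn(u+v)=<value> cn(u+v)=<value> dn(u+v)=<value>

sn(u+v)=-0.894373827 cn(u+v)=-0.447320308 dn(u+v)=0.741759573

m = k² = 0.562308016384
D = 1 − m·sn²u·sn²v = 0.6233441629534345
sn(u+v) = (sn u·cn v·dn v + sn v·cn u·dn u)/D = -0.557502704331471/0.6233441629534345 = -0.8943738266353478
cn(u+v) = (cn u·cn v − sn u·sn v·dn u·dn v)/D = -0.2788345031577232/0.6233441629534345 = -0.4473203083134555
dn(u+v) = (dn u·dn v − m·sn u·sn v·cn u·cn v)/D = 0.4623715000113603/0.6233441629534345 = 0.7417595727865999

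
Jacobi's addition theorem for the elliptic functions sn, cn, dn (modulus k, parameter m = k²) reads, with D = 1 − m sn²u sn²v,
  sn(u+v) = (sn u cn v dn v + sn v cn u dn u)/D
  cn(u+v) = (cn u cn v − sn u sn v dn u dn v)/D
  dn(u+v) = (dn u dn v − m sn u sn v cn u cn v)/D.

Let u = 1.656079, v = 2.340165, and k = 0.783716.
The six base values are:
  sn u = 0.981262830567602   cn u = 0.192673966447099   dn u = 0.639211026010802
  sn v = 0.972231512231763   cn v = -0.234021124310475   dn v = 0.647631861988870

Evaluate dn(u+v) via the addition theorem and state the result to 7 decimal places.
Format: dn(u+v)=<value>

m = k² = 0.614210768656
D = 1 − m·sn²u·sn²v = 0.4409797884865059
dn(u+v) = (dn u·dn v − m·sn u·sn v·cn u·cn v)/D = 0.4403945070862326/0.4409797884865059 = 0.9986727704635126

dn(u+v)=0.9986728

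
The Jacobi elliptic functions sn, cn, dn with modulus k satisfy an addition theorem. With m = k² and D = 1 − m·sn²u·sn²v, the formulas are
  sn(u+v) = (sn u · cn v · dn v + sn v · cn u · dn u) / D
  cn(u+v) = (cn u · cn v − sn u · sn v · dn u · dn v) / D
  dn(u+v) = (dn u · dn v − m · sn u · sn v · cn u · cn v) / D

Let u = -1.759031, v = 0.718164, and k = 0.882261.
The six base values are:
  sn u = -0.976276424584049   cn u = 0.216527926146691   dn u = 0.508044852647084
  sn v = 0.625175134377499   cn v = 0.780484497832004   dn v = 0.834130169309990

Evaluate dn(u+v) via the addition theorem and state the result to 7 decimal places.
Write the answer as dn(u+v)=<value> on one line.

dn(u+v)=0.7099111

m = k² = 0.778384472121
D = 1 − m·sn²u·sn²v = 0.7100366157770704
dn(u+v) = (dn u·dn v − m·sn u·sn v·cn u·cn v)/D = 0.5040628401305946/0.7100366157770704 = 0.7099110509659332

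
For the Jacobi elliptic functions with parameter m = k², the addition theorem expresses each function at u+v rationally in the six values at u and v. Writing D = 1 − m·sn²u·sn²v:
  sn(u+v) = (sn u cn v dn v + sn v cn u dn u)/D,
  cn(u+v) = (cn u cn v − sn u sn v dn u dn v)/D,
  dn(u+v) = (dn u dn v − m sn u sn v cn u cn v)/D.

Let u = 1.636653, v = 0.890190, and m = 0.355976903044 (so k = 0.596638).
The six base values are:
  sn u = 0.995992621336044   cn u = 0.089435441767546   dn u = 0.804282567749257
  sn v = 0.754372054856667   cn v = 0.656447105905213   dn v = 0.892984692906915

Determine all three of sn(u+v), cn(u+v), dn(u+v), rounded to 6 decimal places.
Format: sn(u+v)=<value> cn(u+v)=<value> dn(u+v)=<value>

sn(u+v)=0.798595 cn(u+v)=-0.601869 dn(u+v)=0.879190

m = k² = 0.355976903044
D = 1 − m·sn²u·sn²v = 0.7990420247643924
sn(u+v) = (sn u·cn v·dn v + sn v·cn u·dn u)/D = 0.638111116000816/0.7990420247643924 = 0.7985951880177655
cn(u+v) = (cn u·cn v − sn u·sn v·dn u·dn v)/D = -0.4809182477051303/0.7990420247643924 = -0.6018685285632319
dn(u+v) = (dn u·dn v − m·sn u·sn v·cn u·cn v)/D = 0.7025093725968979/0.7990420247643924 = 0.8791895179781584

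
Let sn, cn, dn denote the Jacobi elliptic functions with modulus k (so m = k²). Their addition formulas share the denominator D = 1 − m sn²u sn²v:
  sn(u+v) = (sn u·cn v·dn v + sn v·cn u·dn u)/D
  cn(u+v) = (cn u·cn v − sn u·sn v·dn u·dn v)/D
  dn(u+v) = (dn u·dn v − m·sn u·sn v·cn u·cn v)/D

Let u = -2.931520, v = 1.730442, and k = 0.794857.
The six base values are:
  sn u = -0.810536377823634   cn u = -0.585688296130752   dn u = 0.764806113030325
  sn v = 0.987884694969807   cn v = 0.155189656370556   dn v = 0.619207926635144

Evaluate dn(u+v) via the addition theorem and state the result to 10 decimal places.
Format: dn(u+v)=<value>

m = k² = 0.631797650449
D = 1 − m·sn²u·sn²v = 0.5949249043782815
dn(u+v) = (dn u·dn v − m·sn u·sn v·cn u·cn v)/D = 0.4275921944221677/0.5949249043782815 = 0.718733055677031

dn(u+v)=0.7187330557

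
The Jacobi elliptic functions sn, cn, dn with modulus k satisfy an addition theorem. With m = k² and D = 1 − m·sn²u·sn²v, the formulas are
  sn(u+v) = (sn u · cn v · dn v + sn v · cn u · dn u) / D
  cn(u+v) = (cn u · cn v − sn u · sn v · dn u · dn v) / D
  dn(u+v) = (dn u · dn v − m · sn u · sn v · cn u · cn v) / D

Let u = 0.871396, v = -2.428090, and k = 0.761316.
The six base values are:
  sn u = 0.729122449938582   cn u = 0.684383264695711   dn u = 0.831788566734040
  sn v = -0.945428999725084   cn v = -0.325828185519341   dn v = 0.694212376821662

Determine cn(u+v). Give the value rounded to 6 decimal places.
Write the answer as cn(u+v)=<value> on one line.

cn(u+v)=0.241595

m = k² = 0.579602051856
D = 1 − m·sn²u·sn²v = 0.724584299408293
cn(u+v) = (cn u·cn v − sn u·sn v·dn u·dn v)/D = 0.1750559485819419/0.724584299408293 = 0.2415950065781102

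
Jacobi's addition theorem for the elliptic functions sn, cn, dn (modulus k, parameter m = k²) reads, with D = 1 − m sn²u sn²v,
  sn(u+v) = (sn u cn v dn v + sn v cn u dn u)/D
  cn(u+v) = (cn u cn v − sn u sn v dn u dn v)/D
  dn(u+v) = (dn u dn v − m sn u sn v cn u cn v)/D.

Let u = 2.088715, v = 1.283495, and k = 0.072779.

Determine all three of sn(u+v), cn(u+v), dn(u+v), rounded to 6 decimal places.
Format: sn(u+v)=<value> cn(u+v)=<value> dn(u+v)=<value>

sn(u+v)=-0.224505 cn(u+v)=-0.974473 dn(u+v)=0.999867

sn u = 0.8704999600830107, cn u = -0.4921684868980102, dn u = 0.9979911101359982
sn v = 0.9586315582960289, cn v = 0.2846498470734303, dn v = 0.9975632269810249
m = k² = 0.005296782841
D = 1 − m·sn²u·sn²v = 0.9963114716744502
sn(u+v) = (sn u·cn v·dn v + sn v·cn u·dn u)/D = -0.2236765545602971/0.9963114716744502 = -0.2245046463074195
cn(u+v) = (cn u·cn v − sn u·sn v·dn u·dn v)/D = -0.9708786471697393/0.9963114716744502 = -0.9744730185009642
dn(u+v) = (dn u·dn v − m·sn u·sn v·cn u·cn v)/D = 0.9961784700458145/0.9963114716744502 = 0.9998665059748713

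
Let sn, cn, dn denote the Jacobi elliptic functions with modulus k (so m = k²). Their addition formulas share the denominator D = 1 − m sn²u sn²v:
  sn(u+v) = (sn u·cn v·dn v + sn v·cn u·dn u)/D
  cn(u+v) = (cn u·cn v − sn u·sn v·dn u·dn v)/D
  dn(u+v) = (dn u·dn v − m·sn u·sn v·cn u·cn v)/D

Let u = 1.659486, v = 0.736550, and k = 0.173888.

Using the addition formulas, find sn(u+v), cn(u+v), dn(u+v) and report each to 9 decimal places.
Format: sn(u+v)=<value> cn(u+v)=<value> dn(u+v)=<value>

sn u = 0.997155418115314, cn u = -0.07537288718944866, dn u = 0.9848526500149149
sn v = 0.6703977314272184, cn v = 0.7420019418419598, dn v = 0.9931819945900125
m = k² = 0.030237036544
D = 1 − m·sn²u·sn²v = 0.9864876774529764
sn(u+v) = (sn u·cn v·dn v + sn v·cn u·dn u)/D = 0.6850822541427155/0.9864876774529764 = 0.6944661041398277
cn(u+v) = (cn u·cn v − sn u·sn v·dn u·dn v)/D = -0.7098029605639183/0.9864876774529764 = -0.7195254201213811
dn(u+v) = (dn u·dn v − m·sn u·sn v·cn u·cn v)/D = 0.9792683782973653/0.9864876774529764 = 0.9926818151705142

sn(u+v)=0.694466104 cn(u+v)=-0.719525420 dn(u+v)=0.992681815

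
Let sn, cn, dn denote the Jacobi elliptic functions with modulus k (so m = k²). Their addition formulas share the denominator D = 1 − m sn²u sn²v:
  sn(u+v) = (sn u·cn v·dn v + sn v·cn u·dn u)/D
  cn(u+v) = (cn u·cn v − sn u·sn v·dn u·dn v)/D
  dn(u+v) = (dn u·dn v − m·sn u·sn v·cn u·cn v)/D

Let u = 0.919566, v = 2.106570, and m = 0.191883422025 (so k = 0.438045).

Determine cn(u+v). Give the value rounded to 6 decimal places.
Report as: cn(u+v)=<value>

cn(u+v)=-0.959874

sn u = 0.7824827908736146, cn u = 0.6226722107069169, dn u = 0.939422029348079
sn v = 0.9179168743529691, cn v = -0.3967727457601839, dn v = 0.9156006327693436
m = k² = 0.191883422025
D = 1 − m·sn²u·sn²v = 0.9010094465870667
cn(u+v) = (cn u·cn v − sn u·sn v·dn u·dn v)/D = -0.864855193166963/0.9010094465870667 = -0.9598736133599349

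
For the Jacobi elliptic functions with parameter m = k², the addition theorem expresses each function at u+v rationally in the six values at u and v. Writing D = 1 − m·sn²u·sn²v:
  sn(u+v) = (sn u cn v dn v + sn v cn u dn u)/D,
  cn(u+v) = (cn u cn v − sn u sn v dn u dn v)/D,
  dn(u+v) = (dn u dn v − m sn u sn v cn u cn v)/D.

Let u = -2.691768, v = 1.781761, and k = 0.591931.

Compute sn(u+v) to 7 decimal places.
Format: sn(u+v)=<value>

sn(u+v)=-0.7662259

sn u = -0.697213039640508, cn u = -0.7168639880446244, dn u = 0.9108660985474776
sn v = 0.9995512601027729, cn v = -0.02995460610588735, dn v = 0.8061836526039456
m = k² = 0.350382308761
D = 1 − m·sn²u·sn²v = 0.829829876592218
sn(u+v) = (sn u·cn v·dn v + sn v·cn u·dn u)/D = -0.6358371540197122/0.829829876592218 = -0.7662259120277075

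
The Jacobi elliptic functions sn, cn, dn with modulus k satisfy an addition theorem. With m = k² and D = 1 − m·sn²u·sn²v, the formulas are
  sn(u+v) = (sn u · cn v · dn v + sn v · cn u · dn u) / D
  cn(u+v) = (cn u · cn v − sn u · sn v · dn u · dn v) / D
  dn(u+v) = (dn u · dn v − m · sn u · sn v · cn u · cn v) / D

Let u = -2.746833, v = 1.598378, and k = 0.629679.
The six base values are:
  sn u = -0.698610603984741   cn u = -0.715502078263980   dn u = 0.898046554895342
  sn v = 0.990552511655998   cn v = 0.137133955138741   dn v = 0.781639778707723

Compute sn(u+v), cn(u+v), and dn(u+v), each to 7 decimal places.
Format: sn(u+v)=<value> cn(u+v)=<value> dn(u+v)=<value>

sn(u+v)=-0.8780938 cn(u+v)=0.4784886 dn(u+v)=0.8332362

m = k² = 0.396495643041
D = 1 − m·sn²u·sn²v = 0.8101267548124409
sn(u+v) = (sn u·cn v·dn v + sn v·cn u·dn u)/D = -0.711367272895208/0.8101267548124409 = -0.8780937904709769
cn(u+v) = (cn u·cn v − sn u·sn v·dn u·dn v)/D = 0.3876363784741719/0.8101267548124409 = 0.47848855277458
dn(u+v) = (dn u·dn v − m·sn u·sn v·cn u·cn v)/D = 0.6750269304139174/0.8101267548124409 = 0.8332361897740291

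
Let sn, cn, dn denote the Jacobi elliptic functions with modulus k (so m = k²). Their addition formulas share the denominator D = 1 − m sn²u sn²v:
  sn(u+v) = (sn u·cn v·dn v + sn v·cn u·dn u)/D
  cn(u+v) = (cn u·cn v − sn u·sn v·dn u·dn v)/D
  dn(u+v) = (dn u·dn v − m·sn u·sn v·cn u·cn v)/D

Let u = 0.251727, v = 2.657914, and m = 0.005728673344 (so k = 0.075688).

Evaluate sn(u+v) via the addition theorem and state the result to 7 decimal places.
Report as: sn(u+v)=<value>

sn u = 0.2490623375106728, cn u = 0.9684874557957474, dn u = 0.9998223035421554
sn v = 0.4689367646204238, cn v = -0.8832317424024848, dn v = 0.9993699290326414
m = k² = 0.005728673344
D = 1 − m·sn²u·sn²v = 0.9999218554411283
sn(u+v) = (sn u·cn v·dn v + sn v·cn u·dn u)/D = 0.2342375121195105/0.9999218554411283 = 0.2342558179370664

sn(u+v)=0.2342558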